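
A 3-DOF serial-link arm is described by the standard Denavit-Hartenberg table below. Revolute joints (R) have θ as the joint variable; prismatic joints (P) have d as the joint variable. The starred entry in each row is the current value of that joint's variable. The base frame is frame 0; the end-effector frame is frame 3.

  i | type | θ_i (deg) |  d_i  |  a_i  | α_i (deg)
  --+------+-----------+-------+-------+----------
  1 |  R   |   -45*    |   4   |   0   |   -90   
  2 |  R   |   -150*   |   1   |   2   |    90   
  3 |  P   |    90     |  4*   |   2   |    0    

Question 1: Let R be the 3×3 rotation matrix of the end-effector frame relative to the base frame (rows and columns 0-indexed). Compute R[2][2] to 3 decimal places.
End-effector z-axis (col 2 of R) = (-0.3536,0.3536,-0.8660)
R[2][2] = -0.8660

-0.866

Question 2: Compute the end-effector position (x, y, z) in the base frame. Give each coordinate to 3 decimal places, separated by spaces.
-0.518 4.760 1.536

after link 1: o_1 = (0.0000, 0.0000, 4.0000)
after link 2: o_2 = (-0.5176, 1.9319, 5.0000)
after link 3: o_3 = (-0.5176, 4.7603, 1.5359)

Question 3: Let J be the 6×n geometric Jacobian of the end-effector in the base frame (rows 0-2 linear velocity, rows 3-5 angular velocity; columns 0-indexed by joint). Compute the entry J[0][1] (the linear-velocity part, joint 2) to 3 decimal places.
axis z_1 = (0.7071,0.7071,0.0000); lever o_n−o_1 = (-0.5176,4.7603,-2.4641)
cross product → J_v[:, 1] = (-1.7424,1.7424,3.7321)
J_ω[:, 1] = z_1
entry J[0][1] = -1.7424

-1.742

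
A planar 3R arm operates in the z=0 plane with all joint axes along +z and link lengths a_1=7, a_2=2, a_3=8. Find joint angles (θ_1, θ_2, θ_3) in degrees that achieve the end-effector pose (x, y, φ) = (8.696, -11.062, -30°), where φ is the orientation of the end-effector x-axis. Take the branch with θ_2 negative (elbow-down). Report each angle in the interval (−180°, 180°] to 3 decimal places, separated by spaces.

-60.000 -90.006 120.007

wrist centre = target − a_3·(cos φ, sin φ) = (1.7678, -7.0620)
cos θ_2 = (52.9969−7²−2²)/(2·7·2) = -0.0001; θ_2 = -90.0062° (elbow-down)
β = atan2(-7.0620,1.7678) = -75.9462°; ψ = atan2(-2.0000,6.9998) = -15.9459°
θ_1 = β − ψ = -60.0004°
θ_3 = φ − θ_1 − θ_2 = 120.0066° (wrapped to (-180°,180°])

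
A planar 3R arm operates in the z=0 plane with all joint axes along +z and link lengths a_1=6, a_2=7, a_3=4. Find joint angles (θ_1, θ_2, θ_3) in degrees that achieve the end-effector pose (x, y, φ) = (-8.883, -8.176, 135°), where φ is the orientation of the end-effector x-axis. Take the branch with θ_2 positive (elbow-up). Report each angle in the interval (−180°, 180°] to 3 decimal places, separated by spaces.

-134.993 29.988 -119.994

wrist centre = target − a_3·(cos φ, sin φ) = (-6.0546, -11.0044)
cos θ_2 = (157.7553−6²−7²)/(2·6·7) = 0.8661; θ_2 = 29.9875° (elbow-up)
β = atan2(-11.0044,-6.0546) = -118.8193°; ψ = atan2(3.4987,12.0629) = 16.1740°
θ_1 = β − ψ = -134.9934°
θ_3 = φ − θ_1 − θ_2 = -119.9942° (wrapped to (-180°,180°])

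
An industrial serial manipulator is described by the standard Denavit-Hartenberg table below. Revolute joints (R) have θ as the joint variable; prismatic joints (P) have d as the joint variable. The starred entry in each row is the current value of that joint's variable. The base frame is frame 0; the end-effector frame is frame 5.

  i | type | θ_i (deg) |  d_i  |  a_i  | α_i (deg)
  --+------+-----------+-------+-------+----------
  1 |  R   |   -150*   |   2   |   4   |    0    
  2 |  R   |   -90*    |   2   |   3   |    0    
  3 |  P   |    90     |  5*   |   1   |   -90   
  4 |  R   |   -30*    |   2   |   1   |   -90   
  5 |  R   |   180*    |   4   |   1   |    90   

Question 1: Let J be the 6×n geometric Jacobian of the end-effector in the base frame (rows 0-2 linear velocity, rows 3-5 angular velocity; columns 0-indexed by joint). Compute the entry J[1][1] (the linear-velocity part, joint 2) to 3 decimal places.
axis z_1 = (0.0000,0.0000,1.0000); lever o_n−o_1 = (-3.0981,-0.6340,3.5359)
cross product → J_v[:, 1] = (0.6340,-3.0981,0.0000)
J_ω[:, 1] = z_1
entry J[1][1] = -3.0981

-3.098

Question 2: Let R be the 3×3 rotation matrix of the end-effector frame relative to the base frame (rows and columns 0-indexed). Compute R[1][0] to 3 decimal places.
End-effector x-axis (col 0 of R) = (0.7500,0.4330,-0.5000)
R[1][0] = 0.4330

0.433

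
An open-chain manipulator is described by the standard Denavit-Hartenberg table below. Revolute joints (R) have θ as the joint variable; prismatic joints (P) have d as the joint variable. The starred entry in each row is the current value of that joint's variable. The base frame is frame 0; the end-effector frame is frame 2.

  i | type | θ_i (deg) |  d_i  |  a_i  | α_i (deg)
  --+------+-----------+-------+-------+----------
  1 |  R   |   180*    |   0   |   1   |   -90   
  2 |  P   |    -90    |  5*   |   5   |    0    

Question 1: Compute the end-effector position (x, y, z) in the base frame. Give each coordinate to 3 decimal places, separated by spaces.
-1.000 -5.000 5.000

after link 1: o_1 = (-1.0000, 0.0000, 0.0000)
after link 2: o_2 = (-1.0000, -5.0000, 5.0000)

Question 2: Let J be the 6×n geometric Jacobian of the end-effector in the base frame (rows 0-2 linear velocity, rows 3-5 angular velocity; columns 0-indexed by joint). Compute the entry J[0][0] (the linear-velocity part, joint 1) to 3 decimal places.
5.000

axis z_0 = ẑ; lever o_n−o_0 = (-1.0000,-5.0000,5.0000)
cross product → J_v[:, 0] = (5.0000,-1.0000,0.0000)
J_ω[:, 0] = z_0
entry J[0][0] = 5.0000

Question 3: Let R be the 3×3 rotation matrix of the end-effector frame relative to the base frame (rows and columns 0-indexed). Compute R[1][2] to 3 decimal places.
-1.000

End-effector z-axis (col 2 of R) = (-0.0000,-1.0000,0.0000)
R[1][2] = -1.0000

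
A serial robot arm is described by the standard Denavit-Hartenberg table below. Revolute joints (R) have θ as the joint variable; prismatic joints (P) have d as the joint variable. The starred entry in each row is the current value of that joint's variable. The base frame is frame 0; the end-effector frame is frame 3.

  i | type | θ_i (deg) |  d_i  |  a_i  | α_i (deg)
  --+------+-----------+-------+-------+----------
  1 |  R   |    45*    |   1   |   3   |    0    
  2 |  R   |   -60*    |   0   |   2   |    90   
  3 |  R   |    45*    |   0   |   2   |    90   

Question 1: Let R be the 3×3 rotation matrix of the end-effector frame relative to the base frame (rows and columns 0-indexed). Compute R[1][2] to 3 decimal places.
End-effector z-axis (col 2 of R) = (0.6830,-0.1830,-0.7071)
R[1][2] = -0.1830

-0.183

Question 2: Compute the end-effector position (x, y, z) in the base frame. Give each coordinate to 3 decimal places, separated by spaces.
5.419 1.238 2.414

after link 1: o_1 = (2.1213, 2.1213, 1.0000)
after link 2: o_2 = (4.0532, 1.6037, 1.0000)
after link 3: o_3 = (5.4192, 1.2377, 2.4142)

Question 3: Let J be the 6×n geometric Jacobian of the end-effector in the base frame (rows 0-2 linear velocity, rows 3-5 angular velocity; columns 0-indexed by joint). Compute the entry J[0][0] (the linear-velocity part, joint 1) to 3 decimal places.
axis z_0 = ẑ; lever o_n−o_0 = (5.4192,1.2377,2.4142)
cross product → J_v[:, 0] = (-1.2377,5.4192,0.0000)
J_ω[:, 0] = z_0
entry J[0][0] = -1.2377

-1.238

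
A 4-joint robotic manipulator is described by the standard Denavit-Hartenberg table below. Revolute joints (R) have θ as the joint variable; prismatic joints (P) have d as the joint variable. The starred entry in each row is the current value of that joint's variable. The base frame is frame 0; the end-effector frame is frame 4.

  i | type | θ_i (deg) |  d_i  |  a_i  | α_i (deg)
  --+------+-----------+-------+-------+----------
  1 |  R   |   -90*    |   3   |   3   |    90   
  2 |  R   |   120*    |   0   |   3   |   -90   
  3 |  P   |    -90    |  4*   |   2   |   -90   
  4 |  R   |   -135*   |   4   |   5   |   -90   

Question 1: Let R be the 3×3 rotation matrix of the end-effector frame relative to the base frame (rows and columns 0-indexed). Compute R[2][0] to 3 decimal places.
End-effector x-axis (col 0 of R) = (0.7071,0.6124,-0.3536)
R[2][0] = -0.3536

-0.354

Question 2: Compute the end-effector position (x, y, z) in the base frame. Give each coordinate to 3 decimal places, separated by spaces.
after link 1: o_1 = (0.0000, -3.0000, 3.0000)
after link 2: o_2 = (0.0000, -1.5000, 5.5981)
after link 3: o_3 = (-2.0000, 1.9641, 3.5981)
after link 4: o_4 = (1.5355, 7.0260, 5.2944)

1.536 7.026 5.294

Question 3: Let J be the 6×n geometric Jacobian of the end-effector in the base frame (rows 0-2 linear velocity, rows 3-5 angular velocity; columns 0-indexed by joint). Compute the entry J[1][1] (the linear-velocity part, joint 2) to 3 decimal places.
axis z_1 = (-1.0000,-0.0000,0.0000); lever o_n−o_1 = (1.5355,10.0260,2.2944)
cross product → J_v[:, 1] = (-0.0000,2.2944,-10.0260)
J_ω[:, 1] = z_1
entry J[1][1] = 2.2944

2.294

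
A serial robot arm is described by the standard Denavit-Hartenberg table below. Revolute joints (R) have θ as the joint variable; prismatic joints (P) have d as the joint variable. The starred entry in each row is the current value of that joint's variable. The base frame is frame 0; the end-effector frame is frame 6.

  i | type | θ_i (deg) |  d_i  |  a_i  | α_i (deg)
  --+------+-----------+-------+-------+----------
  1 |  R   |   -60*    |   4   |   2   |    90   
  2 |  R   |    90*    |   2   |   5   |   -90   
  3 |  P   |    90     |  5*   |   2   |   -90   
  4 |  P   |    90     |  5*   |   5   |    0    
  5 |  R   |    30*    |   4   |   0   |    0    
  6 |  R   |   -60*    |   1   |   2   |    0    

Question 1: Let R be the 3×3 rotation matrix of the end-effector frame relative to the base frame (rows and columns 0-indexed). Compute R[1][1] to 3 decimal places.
-0.866

End-effector y-axis (col 1 of R) = (-0.5000,-0.8660,-0.0000)
R[1][1] = -0.8660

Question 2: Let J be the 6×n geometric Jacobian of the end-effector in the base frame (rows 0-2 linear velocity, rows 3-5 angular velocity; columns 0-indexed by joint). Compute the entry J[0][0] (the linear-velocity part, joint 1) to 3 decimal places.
2.732

axis z_0 = ẑ; lever o_n−o_0 = (2.7321,-2.7321,-1.0000)
cross product → J_v[:, 0] = (2.7321,2.7321,-0.0000)
J_ω[:, 0] = z_0
entry J[0][0] = 2.7321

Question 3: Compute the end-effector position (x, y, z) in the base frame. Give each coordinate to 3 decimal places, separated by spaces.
after link 1: o_1 = (1.0000, -1.7321, 4.0000)
after link 2: o_2 = (-0.7321, -2.7321, 9.0000)
after link 3: o_3 = (-1.5000, 2.5981, 9.0000)
after link 4: o_4 = (1.0000, -1.7321, 4.0000)
after link 5: o_5 = (1.0000, -1.7321, -0.0000)
after link 6: o_6 = (2.7321, -2.7321, -1.0000)

2.732 -2.732 -1.000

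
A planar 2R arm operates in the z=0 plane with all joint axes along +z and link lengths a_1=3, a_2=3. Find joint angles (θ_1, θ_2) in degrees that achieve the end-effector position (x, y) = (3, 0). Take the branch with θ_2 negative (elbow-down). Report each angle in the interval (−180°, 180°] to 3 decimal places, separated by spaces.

60.000 -120.000

cos θ_2 = (9.0000−3²−3²)/(2·3·3) = -0.5000; θ_2 = -120.0000° (elbow-down)
β = atan2(0.0000,3.0000) = 0.0000°; ψ = atan2(-2.5981,1.5000) = -60.0000°
θ_1 = β − ψ = 60.0000°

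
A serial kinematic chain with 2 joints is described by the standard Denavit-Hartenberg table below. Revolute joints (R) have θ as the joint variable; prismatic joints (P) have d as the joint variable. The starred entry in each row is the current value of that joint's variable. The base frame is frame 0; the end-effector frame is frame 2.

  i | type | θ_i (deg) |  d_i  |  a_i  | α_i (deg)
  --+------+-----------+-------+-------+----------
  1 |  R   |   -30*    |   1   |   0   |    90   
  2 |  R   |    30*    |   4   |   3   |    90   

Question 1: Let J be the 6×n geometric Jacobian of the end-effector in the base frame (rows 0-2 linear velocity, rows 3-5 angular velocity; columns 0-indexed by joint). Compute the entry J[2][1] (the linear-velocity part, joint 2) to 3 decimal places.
axis z_1 = (-0.5000,-0.8660,0.0000); lever o_n−o_1 = (0.2500,-4.7631,1.5000)
cross product → J_v[:, 1] = (-1.2990,0.7500,2.5981)
J_ω[:, 1] = z_1
entry J[2][1] = 2.5981

2.598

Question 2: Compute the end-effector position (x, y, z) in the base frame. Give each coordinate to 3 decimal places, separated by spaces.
after link 1: o_1 = (0.0000, 0.0000, 1.0000)
after link 2: o_2 = (0.2500, -4.7631, 2.5000)

0.250 -4.763 2.500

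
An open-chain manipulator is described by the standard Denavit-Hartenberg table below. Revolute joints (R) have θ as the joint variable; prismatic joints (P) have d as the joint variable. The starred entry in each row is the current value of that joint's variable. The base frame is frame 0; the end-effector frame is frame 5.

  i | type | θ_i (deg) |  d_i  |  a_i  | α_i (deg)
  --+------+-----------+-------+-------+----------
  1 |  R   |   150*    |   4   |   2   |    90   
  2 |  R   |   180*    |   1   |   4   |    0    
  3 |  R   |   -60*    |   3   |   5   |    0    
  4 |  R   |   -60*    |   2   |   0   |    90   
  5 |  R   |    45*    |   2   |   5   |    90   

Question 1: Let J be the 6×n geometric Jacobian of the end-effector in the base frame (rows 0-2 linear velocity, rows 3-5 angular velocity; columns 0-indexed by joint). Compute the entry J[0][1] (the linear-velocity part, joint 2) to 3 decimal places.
axis z_1 = (0.5000,0.8660,0.0000); lever o_n−o_1 = (7.3660,6.7579,6.3920)
cross product → J_v[:, 1] = (5.5356,-3.1960,-3.0002)
J_ω[:, 1] = z_1
entry J[0][1] = 5.5356

5.536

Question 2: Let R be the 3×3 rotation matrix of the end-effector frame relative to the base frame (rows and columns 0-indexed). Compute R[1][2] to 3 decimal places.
-0.436

End-effector z-axis (col 2 of R) = (-0.6597,-0.4356,0.6124)
R[1][2] = -0.4356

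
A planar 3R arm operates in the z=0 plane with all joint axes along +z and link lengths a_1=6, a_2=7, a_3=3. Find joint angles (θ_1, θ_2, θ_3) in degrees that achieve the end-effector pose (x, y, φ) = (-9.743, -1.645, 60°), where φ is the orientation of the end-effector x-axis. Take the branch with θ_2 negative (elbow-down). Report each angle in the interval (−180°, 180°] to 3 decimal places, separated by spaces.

-135.005 -44.989 -120.007

wrist centre = target − a_3·(cos φ, sin φ) = (-11.2430, -4.2431)
cos θ_2 = (144.4087−6²−7²)/(2·6·7) = 0.7072; θ_2 = -44.9886° (elbow-down)
β = atan2(-4.2431,-11.2430) = -159.3236°; ψ = atan2(-4.9488,10.9507) = -24.3188°
θ_1 = β − ψ = -135.0049°
θ_3 = φ − θ_1 − θ_2 = -120.0065° (wrapped to (-180°,180°])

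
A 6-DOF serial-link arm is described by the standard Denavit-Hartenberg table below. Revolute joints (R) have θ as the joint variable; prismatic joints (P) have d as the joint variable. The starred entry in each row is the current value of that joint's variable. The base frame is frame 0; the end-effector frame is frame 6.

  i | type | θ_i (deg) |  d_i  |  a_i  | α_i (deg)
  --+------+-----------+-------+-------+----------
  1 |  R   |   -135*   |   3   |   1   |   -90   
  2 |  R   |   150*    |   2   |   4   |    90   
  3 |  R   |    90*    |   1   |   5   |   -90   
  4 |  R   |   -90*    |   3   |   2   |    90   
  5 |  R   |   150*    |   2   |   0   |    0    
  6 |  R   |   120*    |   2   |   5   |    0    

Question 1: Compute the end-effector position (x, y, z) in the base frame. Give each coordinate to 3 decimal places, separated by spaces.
4.028 -0.215 -2.598

after link 1: o_1 = (-0.7071, -0.7071, 3.0000)
after link 2: o_2 = (3.1566, 0.3282, 1.0000)
after link 3: o_3 = (6.3386, -3.5609, 0.1340)
after link 4: o_4 = (3.7944, -6.1051, -0.0981)
after link 5: o_5 = (2.3801, -4.6909, -0.0981)
after link 6: o_6 = (4.0278, -0.2149, -2.5981)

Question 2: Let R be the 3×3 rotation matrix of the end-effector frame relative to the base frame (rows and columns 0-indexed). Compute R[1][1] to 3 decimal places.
-0.354

End-effector y-axis (col 1 of R) = (-0.3536,-0.3536,-0.8660)
R[1][1] = -0.3536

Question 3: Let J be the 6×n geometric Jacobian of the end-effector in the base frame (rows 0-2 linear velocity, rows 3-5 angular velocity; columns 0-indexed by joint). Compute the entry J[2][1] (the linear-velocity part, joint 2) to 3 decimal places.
3.696

axis z_1 = (0.7071,-0.7071,0.0000); lever o_n−o_1 = (4.7349,0.4923,-5.5981)
cross product → J_v[:, 1] = (3.9584,3.9584,3.6962)
J_ω[:, 1] = z_1
entry J[2][1] = 3.6962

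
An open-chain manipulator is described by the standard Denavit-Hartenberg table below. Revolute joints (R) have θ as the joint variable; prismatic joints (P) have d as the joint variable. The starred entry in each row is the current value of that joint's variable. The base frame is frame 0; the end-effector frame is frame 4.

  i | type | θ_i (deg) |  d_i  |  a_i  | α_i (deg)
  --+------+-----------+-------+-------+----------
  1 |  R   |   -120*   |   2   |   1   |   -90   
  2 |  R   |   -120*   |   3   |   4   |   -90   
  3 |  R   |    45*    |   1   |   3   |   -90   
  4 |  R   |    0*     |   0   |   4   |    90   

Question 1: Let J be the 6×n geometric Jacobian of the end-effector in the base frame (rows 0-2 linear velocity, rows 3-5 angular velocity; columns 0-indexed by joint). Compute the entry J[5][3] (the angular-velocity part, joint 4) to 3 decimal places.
-0.612

axis z_3 = (-0.7891,0.0474,-0.6124); lever o_n−o_3 = (-1.7424,2.6390,2.4495)
cross product → J_v[:, 3] = (1.7321,3.0000,-2.0000)
J_ω[:, 3] = z_3
entry J[5][3] = -0.6124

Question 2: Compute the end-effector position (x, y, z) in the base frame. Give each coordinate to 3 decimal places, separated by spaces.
after link 1: o_1 = (-0.5000, -0.8660, 2.0000)
after link 2: o_2 = (3.0981, -0.6340, 5.4641)
after link 3: o_3 = (1.3583, 0.5952, 7.8012)
after link 4: o_4 = (-0.3841, 3.2342, 10.2507)

-0.384 3.234 10.251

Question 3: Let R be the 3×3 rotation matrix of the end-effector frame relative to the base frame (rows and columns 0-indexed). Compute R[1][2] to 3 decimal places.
End-effector z-axis (col 2 of R) = (-0.4330,-0.7500,0.5000)
R[1][2] = -0.7500

-0.750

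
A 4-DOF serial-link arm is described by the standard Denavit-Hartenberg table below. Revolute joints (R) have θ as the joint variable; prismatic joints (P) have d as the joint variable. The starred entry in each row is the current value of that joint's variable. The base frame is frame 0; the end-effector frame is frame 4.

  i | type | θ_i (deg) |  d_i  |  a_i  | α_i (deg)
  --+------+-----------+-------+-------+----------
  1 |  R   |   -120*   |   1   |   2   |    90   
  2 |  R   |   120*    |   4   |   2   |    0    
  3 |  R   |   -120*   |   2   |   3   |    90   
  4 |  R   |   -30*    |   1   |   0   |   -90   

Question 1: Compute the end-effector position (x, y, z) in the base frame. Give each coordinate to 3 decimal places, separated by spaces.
after link 1: o_1 = (-1.0000, -1.7321, 1.0000)
after link 2: o_2 = (-3.9641, 1.1340, 2.7321)
after link 3: o_3 = (-7.1962, -0.4641, 2.7321)
after link 4: o_4 = (-7.1962, -0.4641, 1.7321)

-7.196 -0.464 1.732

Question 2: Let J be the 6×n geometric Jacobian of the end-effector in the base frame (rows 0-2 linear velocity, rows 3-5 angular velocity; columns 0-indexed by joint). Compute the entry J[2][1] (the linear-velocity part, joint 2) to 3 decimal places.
2.000

axis z_1 = (-0.8660,0.5000,0.0000); lever o_n−o_1 = (-6.1962,1.2679,0.7321)
cross product → J_v[:, 1] = (0.3660,0.6340,2.0000)
J_ω[:, 1] = z_1
entry J[2][1] = 2.0000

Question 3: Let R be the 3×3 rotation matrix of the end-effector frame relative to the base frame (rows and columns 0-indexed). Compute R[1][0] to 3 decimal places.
End-effector x-axis (col 0 of R) = (0.0000,-1.0000,-0.0000)
R[1][0] = -1.0000

-1.000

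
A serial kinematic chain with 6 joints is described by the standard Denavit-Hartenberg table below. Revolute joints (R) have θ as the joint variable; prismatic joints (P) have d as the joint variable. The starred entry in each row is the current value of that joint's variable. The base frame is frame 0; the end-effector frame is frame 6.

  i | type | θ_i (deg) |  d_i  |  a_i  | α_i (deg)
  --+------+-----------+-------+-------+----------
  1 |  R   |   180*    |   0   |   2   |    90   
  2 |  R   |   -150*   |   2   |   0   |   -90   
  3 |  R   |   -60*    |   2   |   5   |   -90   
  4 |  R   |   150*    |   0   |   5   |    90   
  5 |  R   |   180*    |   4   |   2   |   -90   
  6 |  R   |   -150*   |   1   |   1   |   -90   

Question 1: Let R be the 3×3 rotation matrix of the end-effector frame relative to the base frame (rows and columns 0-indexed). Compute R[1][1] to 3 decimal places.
-0.500

End-effector y-axis (col 1 of R) = (0.7500,-0.5000,-0.4330)
R[1][1] = -0.5000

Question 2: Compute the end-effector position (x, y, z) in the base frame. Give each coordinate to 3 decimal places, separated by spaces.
after link 1: o_1 = (-2.0000, 0.0000, 0.0000)
after link 2: o_2 = (-2.0000, 2.0000, 0.0000)
after link 3: o_3 = (-0.8349, 6.3301, -2.9821)
after link 4: o_4 = (-1.4599, 2.5801, 0.2655)
after link 5: o_5 = (1.3881, 5.8122, 1.4665)
after link 6: o_6 = (0.8546, 5.8792, 2.7745)

0.855 5.879 2.775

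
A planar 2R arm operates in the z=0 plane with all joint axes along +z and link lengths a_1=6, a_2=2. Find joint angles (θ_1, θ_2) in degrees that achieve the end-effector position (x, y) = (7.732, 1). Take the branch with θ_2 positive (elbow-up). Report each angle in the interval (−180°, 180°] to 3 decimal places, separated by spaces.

-0.001 30.004

cos θ_2 = (60.7838−6²−2²)/(2·6·2) = 0.8660; θ_2 = 30.0038° (elbow-up)
β = atan2(1.0000,7.7320) = 7.3693°; ψ = atan2(1.0001,7.7320) = 7.3701°
θ_1 = β − ψ = -0.0008°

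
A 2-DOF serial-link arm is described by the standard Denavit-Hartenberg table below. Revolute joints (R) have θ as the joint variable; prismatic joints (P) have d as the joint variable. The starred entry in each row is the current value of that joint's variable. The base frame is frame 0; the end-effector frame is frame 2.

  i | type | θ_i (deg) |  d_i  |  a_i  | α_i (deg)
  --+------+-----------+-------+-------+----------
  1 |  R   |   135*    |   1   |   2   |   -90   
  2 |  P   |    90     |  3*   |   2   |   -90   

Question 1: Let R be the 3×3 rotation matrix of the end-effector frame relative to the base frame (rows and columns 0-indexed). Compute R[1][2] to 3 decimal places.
End-effector z-axis (col 2 of R) = (0.7071,-0.7071,-0.0000)
R[1][2] = -0.7071

-0.707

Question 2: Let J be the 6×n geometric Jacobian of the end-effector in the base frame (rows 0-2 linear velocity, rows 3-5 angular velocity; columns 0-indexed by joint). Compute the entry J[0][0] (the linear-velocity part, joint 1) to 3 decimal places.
axis z_0 = ẑ; lever o_n−o_0 = (-3.5355,-0.7071,-1.0000)
cross product → J_v[:, 0] = (0.7071,-3.5355,0.0000)
J_ω[:, 0] = z_0
entry J[0][0] = 0.7071

0.707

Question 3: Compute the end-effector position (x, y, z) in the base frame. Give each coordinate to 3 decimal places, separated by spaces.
-3.536 -0.707 -1.000

after link 1: o_1 = (-1.4142, 1.4142, 1.0000)
after link 2: o_2 = (-3.5355, -0.7071, -1.0000)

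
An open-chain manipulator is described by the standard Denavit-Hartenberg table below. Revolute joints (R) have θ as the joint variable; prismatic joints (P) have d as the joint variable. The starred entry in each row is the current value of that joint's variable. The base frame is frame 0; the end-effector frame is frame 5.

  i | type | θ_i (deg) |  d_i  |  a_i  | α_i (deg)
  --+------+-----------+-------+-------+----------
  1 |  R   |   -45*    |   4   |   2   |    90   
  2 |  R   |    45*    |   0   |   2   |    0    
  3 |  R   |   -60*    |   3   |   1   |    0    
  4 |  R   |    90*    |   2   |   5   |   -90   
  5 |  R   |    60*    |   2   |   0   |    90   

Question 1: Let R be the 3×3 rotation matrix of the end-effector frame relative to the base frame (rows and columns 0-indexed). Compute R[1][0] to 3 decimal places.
0.521

End-effector x-axis (col 0 of R) = (0.7039,0.5209,0.4830)
R[1][0] = 0.5209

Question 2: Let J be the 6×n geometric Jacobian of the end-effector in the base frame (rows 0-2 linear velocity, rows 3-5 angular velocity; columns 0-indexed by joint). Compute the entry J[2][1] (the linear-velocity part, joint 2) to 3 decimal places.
axis z_1 = (-0.7071,-0.7071,0.0000); lever o_n−o_1 = (-2.3035,-4.7676,6.5027)
cross product → J_v[:, 1] = (-4.5981,4.5981,1.7424)
J_ω[:, 1] = z_1
entry J[2][1] = 1.7424

1.742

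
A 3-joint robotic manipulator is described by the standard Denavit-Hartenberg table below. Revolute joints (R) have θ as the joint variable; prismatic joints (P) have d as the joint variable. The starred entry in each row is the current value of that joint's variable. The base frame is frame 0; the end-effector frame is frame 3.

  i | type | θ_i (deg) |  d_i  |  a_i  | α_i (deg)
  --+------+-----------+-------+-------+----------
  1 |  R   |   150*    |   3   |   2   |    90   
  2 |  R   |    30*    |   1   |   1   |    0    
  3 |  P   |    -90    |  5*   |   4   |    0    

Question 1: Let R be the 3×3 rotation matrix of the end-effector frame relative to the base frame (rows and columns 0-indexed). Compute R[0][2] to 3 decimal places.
End-effector z-axis (col 2 of R) = (0.5000,0.8660,0.0000)
R[0][2] = 0.5000

0.500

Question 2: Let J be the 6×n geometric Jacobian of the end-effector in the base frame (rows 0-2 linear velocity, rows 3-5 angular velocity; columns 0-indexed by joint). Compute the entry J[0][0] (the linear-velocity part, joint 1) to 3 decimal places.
axis z_0 = ẑ; lever o_n−o_0 = (-1.2141,7.6292,0.0359)
cross product → J_v[:, 0] = (-7.6292,-1.2141,0.0000)
J_ω[:, 0] = z_0
entry J[0][0] = -7.6292

-7.629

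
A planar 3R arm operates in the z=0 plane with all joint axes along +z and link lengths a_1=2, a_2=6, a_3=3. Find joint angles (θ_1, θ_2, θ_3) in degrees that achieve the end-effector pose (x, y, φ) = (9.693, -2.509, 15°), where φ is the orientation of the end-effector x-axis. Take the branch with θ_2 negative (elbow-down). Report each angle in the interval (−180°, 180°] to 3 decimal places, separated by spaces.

8.401 -45.004 51.604

wrist centre = target − a_3·(cos φ, sin φ) = (6.7952, -3.2855)
cos θ_2 = (56.9693−2²−6²)/(2·2·6) = 0.7071; θ_2 = -45.0043° (elbow-down)
β = atan2(-3.2855,6.7952) = -25.8035°; ψ = atan2(-4.2430,6.2423) = -34.2043°
θ_1 = β − ψ = 8.4008°
θ_3 = φ − θ_1 − θ_2 = 51.6036° (wrapped to (-180°,180°])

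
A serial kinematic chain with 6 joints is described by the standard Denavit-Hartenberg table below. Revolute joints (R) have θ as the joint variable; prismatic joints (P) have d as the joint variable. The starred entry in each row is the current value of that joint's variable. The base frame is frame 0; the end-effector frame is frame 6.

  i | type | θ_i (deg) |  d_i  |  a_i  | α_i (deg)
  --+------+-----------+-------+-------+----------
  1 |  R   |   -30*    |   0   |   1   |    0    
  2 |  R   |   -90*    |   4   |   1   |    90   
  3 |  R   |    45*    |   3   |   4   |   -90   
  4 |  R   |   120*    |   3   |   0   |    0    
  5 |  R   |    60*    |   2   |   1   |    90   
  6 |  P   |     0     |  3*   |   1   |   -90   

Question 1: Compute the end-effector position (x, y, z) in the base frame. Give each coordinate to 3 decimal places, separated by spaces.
1.427 0.471 8.950

after link 1: o_1 = (0.8660, -0.5000, 0.0000)
after link 2: o_2 = (0.3660, -1.3660, 4.0000)
after link 3: o_3 = (-3.6463, -2.3155, 6.8284)
after link 4: o_4 = (-2.5856, -0.4784, 8.9497)
after link 5: o_5 = (-1.5249, 1.3587, 9.6569)
after link 6: o_6 = (1.4267, 0.4711, 8.9497)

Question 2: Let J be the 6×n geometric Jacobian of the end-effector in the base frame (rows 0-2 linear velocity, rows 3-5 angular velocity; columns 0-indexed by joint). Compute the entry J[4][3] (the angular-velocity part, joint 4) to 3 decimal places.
0.612

axis z_3 = (0.3536,0.6124,0.7071); lever o_n−o_3 = (5.0729,2.7866,2.1213)
cross product → J_v[:, 3] = (-0.6714,2.8371,-2.1213)
J_ω[:, 3] = z_3
entry J[4][3] = 0.6124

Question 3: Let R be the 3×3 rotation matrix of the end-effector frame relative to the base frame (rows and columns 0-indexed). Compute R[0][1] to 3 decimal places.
End-effector y-axis (col 1 of R) = (-0.8660,0.5000,-0.0000)
R[0][1] = -0.8660

-0.866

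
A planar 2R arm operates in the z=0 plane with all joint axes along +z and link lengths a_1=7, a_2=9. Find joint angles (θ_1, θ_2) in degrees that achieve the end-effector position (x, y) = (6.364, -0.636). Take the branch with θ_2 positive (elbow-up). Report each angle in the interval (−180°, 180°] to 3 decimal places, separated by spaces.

cos θ_2 = (40.9050−7²−9²)/(2·7·9) = -0.7071; θ_2 = 134.9997° (elbow-up)
β = atan2(-0.6360,6.3640) = -5.7070°; ψ = atan2(6.3640,0.6361) = 84.2923°
θ_1 = β − ψ = -89.9994°

-89.999 135.000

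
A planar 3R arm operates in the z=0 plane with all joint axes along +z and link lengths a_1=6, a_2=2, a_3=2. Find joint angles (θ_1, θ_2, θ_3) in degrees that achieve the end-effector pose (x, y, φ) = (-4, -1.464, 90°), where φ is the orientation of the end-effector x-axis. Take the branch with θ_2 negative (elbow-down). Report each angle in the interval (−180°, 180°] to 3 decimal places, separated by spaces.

wrist centre = target − a_3·(cos φ, sin φ) = (-4.0000, -3.4640)
cos θ_2 = (27.9993−6²−2²)/(2·6·2) = -0.5000; θ_2 = -120.0019° (elbow-down)
β = atan2(-3.4640,-4.0000) = -139.1074°; ψ = atan2(-1.7320,4.9999) = -19.1065°
θ_1 = β − ψ = -120.0010°
θ_3 = φ − θ_1 − θ_2 = -29.9971° (wrapped to (-180°,180°])

-120.001 -120.002 -29.997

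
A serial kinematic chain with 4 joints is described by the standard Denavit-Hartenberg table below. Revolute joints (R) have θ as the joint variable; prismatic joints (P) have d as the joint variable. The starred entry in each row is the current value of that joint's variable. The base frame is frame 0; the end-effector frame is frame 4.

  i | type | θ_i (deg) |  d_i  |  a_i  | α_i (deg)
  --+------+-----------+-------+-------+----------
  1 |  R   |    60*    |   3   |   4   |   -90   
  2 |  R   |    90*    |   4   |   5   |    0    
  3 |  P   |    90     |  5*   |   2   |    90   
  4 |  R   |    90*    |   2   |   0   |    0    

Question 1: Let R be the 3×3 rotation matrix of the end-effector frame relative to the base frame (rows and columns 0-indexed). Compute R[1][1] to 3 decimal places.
0.866

End-effector y-axis (col 1 of R) = (0.5000,0.8660,0.0000)
R[1][1] = 0.8660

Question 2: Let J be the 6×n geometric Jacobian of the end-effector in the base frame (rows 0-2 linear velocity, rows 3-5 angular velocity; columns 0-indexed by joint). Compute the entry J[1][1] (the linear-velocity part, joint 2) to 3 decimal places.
axis z_1 = (-0.8660,0.5000,0.0000); lever o_n−o_1 = (-8.7942,2.7679,-7.0000)
cross product → J_v[:, 1] = (-3.5000,-6.0622,2.0000)
J_ω[:, 1] = z_1
entry J[1][1] = -6.0622

-6.062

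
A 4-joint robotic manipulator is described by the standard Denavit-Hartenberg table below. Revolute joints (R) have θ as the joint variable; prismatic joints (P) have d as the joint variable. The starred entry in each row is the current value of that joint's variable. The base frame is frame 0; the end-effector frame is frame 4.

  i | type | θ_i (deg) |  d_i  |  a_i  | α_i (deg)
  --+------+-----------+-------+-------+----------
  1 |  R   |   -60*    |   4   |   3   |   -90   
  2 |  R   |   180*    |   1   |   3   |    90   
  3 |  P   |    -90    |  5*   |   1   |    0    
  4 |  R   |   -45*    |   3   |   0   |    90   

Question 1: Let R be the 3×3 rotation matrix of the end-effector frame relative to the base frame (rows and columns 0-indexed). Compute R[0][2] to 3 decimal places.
End-effector z-axis (col 2 of R) = (0.9659,-0.2588,0.0000)
R[0][2] = 0.9659

0.966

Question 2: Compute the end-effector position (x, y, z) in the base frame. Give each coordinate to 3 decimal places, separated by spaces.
0.000 -0.000 -4.000

after link 1: o_1 = (1.5000, -2.5981, 4.0000)
after link 2: o_2 = (0.8660, 0.5000, 4.0000)
after link 3: o_3 = (0.0000, -0.0000, -1.0000)
after link 4: o_4 = (0.0000, -0.0000, -4.0000)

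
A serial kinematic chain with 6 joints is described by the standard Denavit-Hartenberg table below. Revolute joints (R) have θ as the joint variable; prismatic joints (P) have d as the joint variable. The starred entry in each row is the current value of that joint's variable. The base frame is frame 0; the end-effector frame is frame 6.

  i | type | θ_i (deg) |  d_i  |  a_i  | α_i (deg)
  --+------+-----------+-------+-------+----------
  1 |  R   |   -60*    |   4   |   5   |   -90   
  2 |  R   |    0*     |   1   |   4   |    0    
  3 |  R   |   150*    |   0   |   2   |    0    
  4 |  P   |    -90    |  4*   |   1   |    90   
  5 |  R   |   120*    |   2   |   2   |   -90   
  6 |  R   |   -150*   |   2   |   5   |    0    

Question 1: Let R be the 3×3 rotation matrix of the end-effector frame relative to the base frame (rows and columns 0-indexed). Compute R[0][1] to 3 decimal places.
0.688

End-effector y-axis (col 1 of R) = (0.6875,-0.3248,0.6495)
R[0][1] = 0.6875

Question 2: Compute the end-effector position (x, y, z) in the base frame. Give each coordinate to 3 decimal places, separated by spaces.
after link 1: o_1 = (2.5000, -4.3301, 4.0000)
after link 2: o_2 = (5.3660, -7.2942, 4.0000)
after link 3: o_3 = (4.5000, -5.7942, 3.0000)
after link 4: o_4 = (8.2141, -4.2272, 2.1340)
after link 5: o_5 = (10.3301, -4.4282, 4.0000)
after link 6: o_6 = (7.4073, -8.8657, 4.8750)

7.407 -8.866 4.875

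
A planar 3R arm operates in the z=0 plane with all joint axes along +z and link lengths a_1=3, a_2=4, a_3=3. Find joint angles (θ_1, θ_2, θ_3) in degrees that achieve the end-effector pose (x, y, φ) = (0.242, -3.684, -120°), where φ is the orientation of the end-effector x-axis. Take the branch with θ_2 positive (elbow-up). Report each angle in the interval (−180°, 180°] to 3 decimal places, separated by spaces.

-135.013 150.008 -134.995

wrist centre = target − a_3·(cos φ, sin φ) = (1.7420, -1.0859)
cos θ_2 = (4.2138−3²−4²)/(2·3·4) = -0.8661; θ_2 = 150.0076° (elbow-up)
β = atan2(-1.0859,1.7420) = -31.9385°; ψ = atan2(1.9995,-0.4644) = 103.0745°
θ_1 = β − ψ = -135.0129°
θ_3 = φ − θ_1 − θ_2 = -134.9947° (wrapped to (-180°,180°])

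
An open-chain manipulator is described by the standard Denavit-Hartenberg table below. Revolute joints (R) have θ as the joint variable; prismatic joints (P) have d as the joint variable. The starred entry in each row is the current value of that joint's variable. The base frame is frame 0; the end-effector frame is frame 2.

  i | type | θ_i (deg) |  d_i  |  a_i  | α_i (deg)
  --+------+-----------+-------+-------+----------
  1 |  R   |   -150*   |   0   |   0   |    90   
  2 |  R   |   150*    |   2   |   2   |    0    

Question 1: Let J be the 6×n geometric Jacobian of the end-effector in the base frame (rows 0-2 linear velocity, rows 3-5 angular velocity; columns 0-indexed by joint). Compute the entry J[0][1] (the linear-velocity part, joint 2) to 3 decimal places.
axis z_1 = (-0.5000,0.8660,0.0000); lever o_n−o_1 = (0.5000,2.5981,1.0000)
cross product → J_v[:, 1] = (0.8660,0.5000,-1.7321)
J_ω[:, 1] = z_1
entry J[0][1] = 0.8660

0.866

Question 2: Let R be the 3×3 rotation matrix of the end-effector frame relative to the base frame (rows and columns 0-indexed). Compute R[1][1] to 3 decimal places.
End-effector y-axis (col 1 of R) = (0.4330,0.2500,-0.8660)
R[1][1] = 0.2500

0.250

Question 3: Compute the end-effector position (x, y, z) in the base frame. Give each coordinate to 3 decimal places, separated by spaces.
after link 1: o_1 = (0.0000, 0.0000, 0.0000)
after link 2: o_2 = (0.5000, 2.5981, 1.0000)

0.500 2.598 1.000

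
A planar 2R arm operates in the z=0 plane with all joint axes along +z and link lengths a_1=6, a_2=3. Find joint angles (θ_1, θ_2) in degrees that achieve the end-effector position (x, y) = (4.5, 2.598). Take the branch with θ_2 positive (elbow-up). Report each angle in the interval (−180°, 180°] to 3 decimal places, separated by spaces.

cos θ_2 = (26.9996−6²−3²)/(2·6·3) = -0.5000; θ_2 = 120.0007° (elbow-up)
β = atan2(2.5980,4.5000) = 29.9993°; ψ = atan2(2.5981,4.5000) = 30.0000°
θ_1 = β − ψ = -0.0007°

-0.001 120.001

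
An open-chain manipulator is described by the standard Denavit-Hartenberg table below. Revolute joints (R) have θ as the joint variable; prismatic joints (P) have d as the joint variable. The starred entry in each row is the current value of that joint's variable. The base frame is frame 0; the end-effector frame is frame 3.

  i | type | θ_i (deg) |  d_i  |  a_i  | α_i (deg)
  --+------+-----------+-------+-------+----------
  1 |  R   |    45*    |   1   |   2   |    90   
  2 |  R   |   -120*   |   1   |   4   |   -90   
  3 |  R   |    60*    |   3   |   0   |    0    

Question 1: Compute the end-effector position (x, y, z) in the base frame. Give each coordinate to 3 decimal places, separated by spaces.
2.544 1.130 -3.964

after link 1: o_1 = (1.4142, 1.4142, 1.0000)
after link 2: o_2 = (0.7071, -0.7071, -2.4641)
after link 3: o_3 = (2.5442, 1.1300, -3.9641)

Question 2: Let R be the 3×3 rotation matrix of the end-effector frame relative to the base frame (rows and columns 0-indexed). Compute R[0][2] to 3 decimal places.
0.612

End-effector z-axis (col 2 of R) = (0.6124,0.6124,-0.5000)
R[0][2] = 0.6124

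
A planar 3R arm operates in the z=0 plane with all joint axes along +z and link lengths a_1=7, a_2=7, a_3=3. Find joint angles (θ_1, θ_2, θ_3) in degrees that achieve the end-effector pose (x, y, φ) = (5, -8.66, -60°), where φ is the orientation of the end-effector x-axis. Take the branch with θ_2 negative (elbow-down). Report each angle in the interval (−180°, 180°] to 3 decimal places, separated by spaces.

wrist centre = target − a_3·(cos φ, sin φ) = (3.5000, -6.0619)
cos θ_2 = (48.9969−7²−7²)/(2·7·7) = -0.5000; θ_2 = -120.0021° (elbow-down)
β = atan2(-6.0619,3.5000) = -59.9990°; ψ = atan2(-6.0621,3.4998) = -60.0010°
θ_1 = β − ψ = 0.0021°
θ_3 = φ − θ_1 − θ_2 = 60.0000° (wrapped to (-180°,180°])

0.002 -120.002 60.000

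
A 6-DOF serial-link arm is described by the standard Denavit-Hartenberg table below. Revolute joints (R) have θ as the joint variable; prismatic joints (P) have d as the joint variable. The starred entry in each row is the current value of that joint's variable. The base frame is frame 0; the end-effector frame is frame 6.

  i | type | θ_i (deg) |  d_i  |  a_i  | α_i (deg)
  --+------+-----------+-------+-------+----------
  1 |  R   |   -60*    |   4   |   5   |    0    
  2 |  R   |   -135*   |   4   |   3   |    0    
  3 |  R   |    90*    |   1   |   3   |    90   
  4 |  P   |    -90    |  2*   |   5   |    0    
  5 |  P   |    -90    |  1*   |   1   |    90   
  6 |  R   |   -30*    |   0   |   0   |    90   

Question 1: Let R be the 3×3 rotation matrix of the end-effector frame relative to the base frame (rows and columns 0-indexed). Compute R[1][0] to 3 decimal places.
0.707

End-effector x-axis (col 0 of R) = (0.7071,0.7071,-0.0000)
R[1][0] = 0.7071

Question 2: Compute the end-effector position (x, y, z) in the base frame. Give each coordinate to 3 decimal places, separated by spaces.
-3.813 -4.709 4.000

after link 1: o_1 = (2.5000, -4.3301, 4.0000)
after link 2: o_2 = (-0.3978, -3.5537, 8.0000)
after link 3: o_3 = (-1.1742, -6.4514, 9.0000)
after link 4: o_4 = (-3.1061, -5.9338, 4.0000)
after link 5: o_5 = (-3.8132, -4.7091, 4.0000)
after link 6: o_6 = (-3.8132, -4.7091, 4.0000)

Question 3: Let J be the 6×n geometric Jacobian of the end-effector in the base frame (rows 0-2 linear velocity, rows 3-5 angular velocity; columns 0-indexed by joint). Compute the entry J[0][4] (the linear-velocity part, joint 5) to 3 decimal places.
-0.966

prismatic axis z_4 = (-0.9659,0.2588,0.0000)
J_v[:, 4] = z_4; J_ω[:, 4] = (0,0,0)
entry J[0][4] = -0.9659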